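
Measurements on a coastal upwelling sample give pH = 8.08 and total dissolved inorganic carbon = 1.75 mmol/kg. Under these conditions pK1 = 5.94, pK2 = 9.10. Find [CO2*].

[CO2*] = 11.5 μmol/kg

α₀ = 1 / (1 + K1/[H⁺] + K1K2/[H⁺]²) = 1 / (1 + 10^+2.14 + 10^+1.12)
   = 1 / (1 + 138.04 + 13.183) = 1/152.22 = 0.006569
[CO2*] = α₀ × DIC = 0.006569 × 1.75 = 0.0115 mmol/kg = 11.5 μmol/kg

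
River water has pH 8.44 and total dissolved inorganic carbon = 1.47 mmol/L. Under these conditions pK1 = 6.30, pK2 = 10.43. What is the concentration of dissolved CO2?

α₀ = 1 / (1 + K1/[H⁺] + K1K2/[H⁺]²) = 1 / (1 + 10^+2.14 + 10^+0.15)
   = 1 / (1 + 138.04 + 1.4125) = 1/140.45 = 0.007120
[CO2*] = α₀ × DIC = 0.007120 × 1.47 = 0.0105 mmol/L = 10.5 μmol/L

[CO2*] = 10.5 μmol/L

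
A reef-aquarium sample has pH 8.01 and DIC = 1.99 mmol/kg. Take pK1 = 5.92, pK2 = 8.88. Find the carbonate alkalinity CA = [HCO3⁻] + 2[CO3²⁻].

CA = 2.21 mmol/kg

CA = [HCO3⁻] + 2[CO3²⁻] = (α₁ + 2α₂)·DIC
At pH 8.01: [H⁺]/K1 = 10^-2.09 = 0.0081283, K2/[H⁺] = 10^-0.87 = 0.13490
α₁ = 1/(1 + 0.0081283 + 0.13490) = 1/1.1430 = 0.8749; α₂ = α₁·K2/[H⁺] = 0.1180
α₁ + 2α₂ = 1.1109
CA = 1.1109 × 1.99 = 2.21 mmol/kg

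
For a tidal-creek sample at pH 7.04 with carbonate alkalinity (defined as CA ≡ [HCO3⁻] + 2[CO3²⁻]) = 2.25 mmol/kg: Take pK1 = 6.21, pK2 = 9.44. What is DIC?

CA = [HCO3⁻] + 2[CO3²⁻] = (α₁ + 2α₂)·DIC
At pH 7.04: [H⁺]/K1 = 10^-0.83 = 0.14791, K2/[H⁺] = 10^-2.40 = 0.0039811
α₁ = 1/(1 + 0.14791 + 0.0039811) = 1/1.1519 = 0.8681; α₂ = α₁·K2/[H⁺] = 0.003456
α₁ + 2α₂ = 0.8750
DIC = CA / (α₁ + 2α₂) = 2.25 / 0.8750 = 2.57 mmol/kg

DIC = 2.57 mmol/kg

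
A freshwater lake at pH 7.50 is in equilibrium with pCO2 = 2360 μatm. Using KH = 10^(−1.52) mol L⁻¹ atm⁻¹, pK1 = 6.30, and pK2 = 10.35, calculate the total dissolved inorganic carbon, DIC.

[CO2*] = KH · pCO2 = 10^(−1.52) × 2360×10^-6 = 7.127×10^-5 mol/L
α₀ = 1/(1 + K1/[H⁺] + K1K2/[H⁺]²) = 1/(1 + 10^+1.20 + 10^-1.65) = 0.05927
DIC = [CO2*]/α₀ = 7.127×10^-5 / 0.05927 = 1.20 mmol/L

DIC = 1.20 mmol/L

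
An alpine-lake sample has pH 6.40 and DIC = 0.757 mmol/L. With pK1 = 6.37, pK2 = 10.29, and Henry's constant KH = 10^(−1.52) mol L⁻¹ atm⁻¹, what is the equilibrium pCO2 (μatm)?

α₀ = 1 / (1 + K1/[H⁺] + K1K2/[H⁺]²) = 1 / (1 + 10^+0.03 + 10^-3.86)
   = 1 / (1 + 1.0715 + 0.00013804) = 1/2.0717 = 0.4827
[CO2*] = α₀ × DIC = 0.4827 × 0.757 = 0.3654 mmol/L
pCO2 = [CO2*]/KH = 3.654×10^-4 / 3.020×10^-2 = 1.21×10^4 μatm

pCO2 = 1.21×10^4 μatm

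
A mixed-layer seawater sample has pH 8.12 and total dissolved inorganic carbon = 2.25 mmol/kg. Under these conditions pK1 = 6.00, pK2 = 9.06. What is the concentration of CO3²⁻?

[CO3²⁻] = 0.230 mmol/kg

α₂ = 1 / (1 + [H⁺]/K2 + [H⁺]²/(K1K2)) = 1 / (1 + 10^+0.94 + 10^-1.18)
   = 1 / (1 + 8.7096 + 0.066069) = 1/9.7757 = 0.1023
[CO3²⁻] = α₂ × DIC = 0.1023 × 2.25 = 0.230 mmol/kg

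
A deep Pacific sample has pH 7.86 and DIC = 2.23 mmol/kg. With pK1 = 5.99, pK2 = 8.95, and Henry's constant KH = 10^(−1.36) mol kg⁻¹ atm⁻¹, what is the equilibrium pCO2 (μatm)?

α₀ = 1 / (1 + K1/[H⁺] + K1K2/[H⁺]²) = 1 / (1 + 10^+1.87 + 10^+0.78)
   = 1 / (1 + 74.131 + 6.0256) = 1/81.157 = 0.01232
[CO2*] = α₀ × DIC = 0.01232 × 2.23 = 0.02748 mmol/kg
pCO2 = [CO2*]/KH = 2.748×10^-5 / 4.365×10^-2 = 629 μatm

pCO2 = 629 μatm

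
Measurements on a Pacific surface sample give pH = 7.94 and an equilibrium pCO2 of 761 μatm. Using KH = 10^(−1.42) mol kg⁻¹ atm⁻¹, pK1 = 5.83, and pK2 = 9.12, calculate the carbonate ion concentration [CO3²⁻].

[CO3²⁻] = 0.246 mmol/kg

[CO2*] = KH · pCO2 = 10^(−1.42) × 761×10^-6 = 2.893×10^-5 mol/kg
α₀ = 1/(1 + K1/[H⁺] + K1K2/[H⁺]²) = 1/(1 + 10^+2.11 + 10^+0.93) = 0.007229
DIC = [CO2*]/α₀ = 2.893×10^-5 / 0.007229 = 4.002 mmol/kg
[CO3²⁻] = α₂·DIC; α₂ = 0.06153, so [CO3²⁻] = 0.06153 × 4.002 = 0.246 mmol/kg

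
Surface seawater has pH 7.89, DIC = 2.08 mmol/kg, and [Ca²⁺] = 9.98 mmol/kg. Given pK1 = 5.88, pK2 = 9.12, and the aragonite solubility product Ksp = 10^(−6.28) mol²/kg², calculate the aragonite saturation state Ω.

α₂ = 1 / (1 + [H⁺]/K2 + [H⁺]²/(K1K2)) = 1 / (1 + 10^+1.23 + 10^-0.78)
   = 1 / (1 + 16.982 + 0.16596) = 1/18.148 = 0.05510
[CO3²⁻] = α₂ × DIC = 0.05510 × 2.08 = 0.1146 mmol/kg
Ksp = 10^(−6.28) = 5.248×10^-7
Ω = [Ca²⁺][CO3²⁻]/Ksp = (9.98×10^-3)(1.146×10^-4) / 5.248×10^-7 = 2.18

Ω = 2.18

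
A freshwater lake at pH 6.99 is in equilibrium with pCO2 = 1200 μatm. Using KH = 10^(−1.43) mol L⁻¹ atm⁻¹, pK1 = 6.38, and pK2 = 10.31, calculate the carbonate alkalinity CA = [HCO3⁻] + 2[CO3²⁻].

[CO2*] = KH · pCO2 = 10^(−1.43) × 1200×10^-6 = 4.458×10^-5 mol/L
α₀ = 1/(1 + K1/[H⁺] + K1K2/[H⁺]²) = 1/(1 + 10^+0.61 + 10^-2.71) = 0.1970
DIC = [CO2*]/α₀ = 4.458×10^-5 / 0.1970 = 0.2263 mmol/L
CA = (α₁ + 2α₂)·DIC = (0.8026 + 2×0.0003841) × 0.2263 = 0.182 mmol/L

CA = 0.182 mmol/L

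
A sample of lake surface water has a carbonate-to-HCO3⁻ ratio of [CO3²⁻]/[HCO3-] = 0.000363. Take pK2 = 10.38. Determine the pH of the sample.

From K2 = [H⁺][CO3²⁻]/[HCO3-]:  pH = pK2 + log₁₀([CO3²⁻]/[HCO3-])
log₁₀(0.000363) = -3.440
pH = 10.38 + (-3.440) = 6.94

pH = 6.94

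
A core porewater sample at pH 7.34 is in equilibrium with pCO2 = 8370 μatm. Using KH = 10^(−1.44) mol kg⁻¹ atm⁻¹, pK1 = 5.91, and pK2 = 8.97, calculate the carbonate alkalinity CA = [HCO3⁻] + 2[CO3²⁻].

CA = 8.56 mmol/kg

[CO2*] = KH · pCO2 = 10^(−1.44) × 8370×10^-6 = 3.039×10^-4 mol/kg
α₀ = 1/(1 + K1/[H⁺] + K1K2/[H⁺]²) = 1/(1 + 10^+1.43 + 10^-0.20) = 0.03503
DIC = [CO2*]/α₀ = 3.039×10^-4 / 0.03503 = 8.675 mmol/kg
CA = (α₁ + 2α₂)·DIC = (0.9429 + 2×0.02210) × 8.675 = 8.56 mmol/kg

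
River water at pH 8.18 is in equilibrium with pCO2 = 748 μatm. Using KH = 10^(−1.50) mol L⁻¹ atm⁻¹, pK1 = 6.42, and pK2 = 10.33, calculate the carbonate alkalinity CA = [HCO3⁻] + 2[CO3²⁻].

[CO2*] = KH · pCO2 = 10^(−1.50) × 748×10^-6 = 2.365×10^-5 mol/L
α₀ = 1/(1 + K1/[H⁺] + K1K2/[H⁺]²) = 1/(1 + 10^+1.76 + 10^-0.39) = 0.01696
DIC = [CO2*]/α₀ = 2.365×10^-5 / 0.01696 = 1.394 mmol/L
CA = (α₁ + 2α₂)·DIC = (0.9761 + 2×0.006910) × 1.394 = 1.38 mmol/L

CA = 1.38 mmol/L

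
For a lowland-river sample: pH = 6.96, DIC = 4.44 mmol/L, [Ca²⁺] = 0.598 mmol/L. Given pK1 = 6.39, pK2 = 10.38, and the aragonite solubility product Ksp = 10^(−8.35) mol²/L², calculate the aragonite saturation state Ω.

Ω = 0.178

α₂ = 1 / (1 + [H⁺]/K2 + [H⁺]²/(K1K2)) = 1 / (1 + 10^+3.42 + 10^+2.85)
   = 1 / (1 + 2630.3 + 707.95) = 1/3339.2 = 0.0002995
[CO3²⁻] = α₂ × DIC = 0.0002995 × 4.44 = 0.001330 mmol/L = 1.330 μmol/L
Ksp = 10^(−8.35) = 4.467×10^-9
Ω = [Ca²⁺][CO3²⁻]/Ksp = (0.598×10^-3)(1.330×10^-6) / 4.467×10^-9 = 0.178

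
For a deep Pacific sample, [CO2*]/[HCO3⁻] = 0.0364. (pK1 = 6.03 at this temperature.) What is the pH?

From K1 = [H⁺][HCO3⁻]/[CO2*]:  pH = pK1 − log₁₀([CO2*]/[HCO3⁻])
log₁₀(0.0364) = -1.439
pH = 6.03 − (-1.439) = 7.47

pH = 7.47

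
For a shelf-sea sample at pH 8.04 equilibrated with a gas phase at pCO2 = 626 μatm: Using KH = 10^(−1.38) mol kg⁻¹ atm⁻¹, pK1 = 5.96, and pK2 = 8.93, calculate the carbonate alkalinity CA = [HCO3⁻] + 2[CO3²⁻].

[CO2*] = KH · pCO2 = 10^(−1.38) × 626×10^-6 = 2.610×10^-5 mol/kg
α₀ = 1/(1 + K1/[H⁺] + K1K2/[H⁺]²) = 1/(1 + 10^+2.08 + 10^+1.19) = 0.007315
DIC = [CO2*]/α₀ = 2.610×10^-5 / 0.007315 = 3.568 mmol/kg
CA = (α₁ + 2α₂)·DIC = (0.8794 + 2×0.1133) × 3.568 = 3.95 mmol/kg

CA = 3.95 mmol/kg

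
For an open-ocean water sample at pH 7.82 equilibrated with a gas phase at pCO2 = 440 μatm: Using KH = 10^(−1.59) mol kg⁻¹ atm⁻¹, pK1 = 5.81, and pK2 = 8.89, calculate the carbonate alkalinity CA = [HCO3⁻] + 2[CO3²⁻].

[CO2*] = KH · pCO2 = 10^(−1.59) × 440×10^-6 = 1.131×10^-5 mol/kg
α₀ = 1/(1 + K1/[H⁺] + K1K2/[H⁺]²) = 1/(1 + 10^+2.01 + 10^+0.94) = 0.008925
DIC = [CO2*]/α₀ = 1.131×10^-5 / 0.008925 = 1.267 mmol/kg
CA = (α₁ + 2α₂)·DIC = (0.9133 + 2×0.07774) × 1.267 = 1.35 mmol/kg

CA = 1.35 mmol/kg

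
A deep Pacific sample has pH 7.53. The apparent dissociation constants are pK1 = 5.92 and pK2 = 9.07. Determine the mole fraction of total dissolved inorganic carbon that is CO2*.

α₀ = 0.0233

α₀ = 1 / (1 + K1/[H⁺] + K1K2/[H⁺]²) = 1 / (1 + 10^+1.61 + 10^+0.07)
   = 1 / (1 + 40.738 + 1.1749) = 1/42.913 = 0.02330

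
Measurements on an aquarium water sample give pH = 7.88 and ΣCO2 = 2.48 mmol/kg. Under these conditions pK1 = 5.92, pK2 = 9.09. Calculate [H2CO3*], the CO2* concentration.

[CO2*] = 0.0254 mmol/kg

α₀ = 1 / (1 + K1/[H⁺] + K1K2/[H⁺]²) = 1 / (1 + 10^+1.96 + 10^+0.75)
   = 1 / (1 + 91.201 + 5.6234) = 1/97.824 = 0.01022
[CO2*] = α₀ × DIC = 0.01022 × 2.48 = 0.0254 mmol/kg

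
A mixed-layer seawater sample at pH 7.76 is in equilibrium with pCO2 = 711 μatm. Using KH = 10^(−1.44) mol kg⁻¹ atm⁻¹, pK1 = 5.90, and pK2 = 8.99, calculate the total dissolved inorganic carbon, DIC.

DIC = 2.01 mmol/kg

[CO2*] = KH · pCO2 = 10^(−1.44) × 711×10^-6 = 2.581×10^-5 mol/kg
α₀ = 1/(1 + K1/[H⁺] + K1K2/[H⁺]²) = 1/(1 + 10^+1.86 + 10^+0.63) = 0.01287
DIC = [CO2*]/α₀ = 2.581×10^-5 / 0.01287 = 2.01 mmol/kg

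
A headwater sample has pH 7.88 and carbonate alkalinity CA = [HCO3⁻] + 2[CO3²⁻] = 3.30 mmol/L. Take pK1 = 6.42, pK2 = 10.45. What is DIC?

CA = [HCO3⁻] + 2[CO3²⁻] = (α₁ + 2α₂)·DIC
At pH 7.88: [H⁺]/K1 = 10^-1.46 = 0.034674, K2/[H⁺] = 10^-2.57 = 0.0026915
α₁ = 1/(1 + 0.034674 + 0.0026915) = 1/1.0374 = 0.9640; α₂ = α₁·K2/[H⁺] = 0.002595
α₁ + 2α₂ = 0.9692
DIC = CA / (α₁ + 2α₂) = 3.30 / 0.9692 = 3.40 mmol/L

DIC = 3.40 mmol/L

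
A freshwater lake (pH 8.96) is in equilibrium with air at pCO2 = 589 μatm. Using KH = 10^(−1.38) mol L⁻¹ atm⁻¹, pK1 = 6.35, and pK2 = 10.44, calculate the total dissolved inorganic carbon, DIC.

DIC = 10.4 mmol/L

[CO2*] = KH · pCO2 = 10^(−1.38) × 589×10^-6 = 2.455×10^-5 mol/L
α₀ = 1/(1 + K1/[H⁺] + K1K2/[H⁺]²) = 1/(1 + 10^+2.61 + 10^+1.13) = 0.002370
DIC = [CO2*]/α₀ = 2.455×10^-5 / 0.002370 = 10.4 mmol/L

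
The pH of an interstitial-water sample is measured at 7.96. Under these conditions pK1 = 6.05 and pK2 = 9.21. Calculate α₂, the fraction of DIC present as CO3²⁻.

α₂ = 1 / (1 + [H⁺]/K2 + [H⁺]²/(K1K2)) = 1 / (1 + 10^+1.25 + 10^-0.66)
   = 1 / (1 + 17.783 + 0.21878) = 1/19.002 = 0.05263

α₂ = 0.0526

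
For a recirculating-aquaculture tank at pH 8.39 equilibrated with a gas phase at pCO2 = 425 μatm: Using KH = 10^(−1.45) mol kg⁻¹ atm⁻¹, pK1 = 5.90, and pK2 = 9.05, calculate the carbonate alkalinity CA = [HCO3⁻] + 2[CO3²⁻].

CA = 6.70 mmol/kg

[CO2*] = KH · pCO2 = 10^(−1.45) × 425×10^-6 = 1.508×10^-5 mol/kg
α₀ = 1/(1 + K1/[H⁺] + K1K2/[H⁺]²) = 1/(1 + 10^+2.49 + 10^+1.83) = 0.002648
DIC = [CO2*]/α₀ = 1.508×10^-5 / 0.002648 = 5.695 mmol/kg
CA = (α₁ + 2α₂)·DIC = (0.8183 + 2×0.1790) × 5.695 = 6.70 mmol/kg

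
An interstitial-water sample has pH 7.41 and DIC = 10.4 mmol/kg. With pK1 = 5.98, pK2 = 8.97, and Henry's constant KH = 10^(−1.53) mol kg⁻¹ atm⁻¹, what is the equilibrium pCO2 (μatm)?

α₀ = 1 / (1 + K1/[H⁺] + K1K2/[H⁺]²) = 1 / (1 + 10^+1.43 + 10^-0.13)
   = 1 / (1 + 26.915 + 0.74131) = 1/28.657 = 0.03490
[CO2*] = α₀ × DIC = 0.03490 × 10.4 = 0.3629 mmol/kg
pCO2 = [CO2*]/KH = 3.629×10^-4 / 2.951×10^-2 = 1.23×10^4 μatm

pCO2 = 1.23×10^4 μatm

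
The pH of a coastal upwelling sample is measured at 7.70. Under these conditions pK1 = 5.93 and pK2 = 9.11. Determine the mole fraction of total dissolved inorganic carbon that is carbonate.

α₂ = 1 / (1 + [H⁺]/K2 + [H⁺]²/(K1K2)) = 1 / (1 + 10^+1.41 + 10^-0.36)
   = 1 / (1 + 25.704 + 0.43652) = 1/27.140 = 0.03685

α₂ = 0.0368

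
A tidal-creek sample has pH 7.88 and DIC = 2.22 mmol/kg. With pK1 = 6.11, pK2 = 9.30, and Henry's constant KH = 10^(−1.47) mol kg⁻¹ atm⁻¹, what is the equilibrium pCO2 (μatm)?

α₀ = 1 / (1 + K1/[H⁺] + K1K2/[H⁺]²) = 1 / (1 + 10^+1.77 + 10^+0.35)
   = 1 / (1 + 58.884 + 2.2387) = 1/62.123 = 0.01610
[CO2*] = α₀ × DIC = 0.01610 × 2.22 = 0.03574 mmol/kg
pCO2 = [CO2*]/KH = 3.574×10^-5 / 3.388×10^-2 = 1050 μatm

pCO2 = 1050 μatm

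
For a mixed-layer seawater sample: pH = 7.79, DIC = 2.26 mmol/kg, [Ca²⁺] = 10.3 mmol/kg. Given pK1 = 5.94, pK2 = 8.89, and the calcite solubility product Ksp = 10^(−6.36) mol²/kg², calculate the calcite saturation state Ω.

Ω = 3.87

α₂ = 1 / (1 + [H⁺]/K2 + [H⁺]²/(K1K2)) = 1 / (1 + 10^+1.10 + 10^-0.75)
   = 1 / (1 + 12.589 + 0.17783) = 1/13.767 = 0.07264
[CO3²⁻] = α₂ × DIC = 0.07264 × 2.26 = 0.1642 mmol/kg
Ksp = 10^(−6.36) = 4.365×10^-7
Ω = [Ca²⁺][CO3²⁻]/Ksp = (10.3×10^-3)(1.642×10^-4) / 4.365×10^-7 = 3.87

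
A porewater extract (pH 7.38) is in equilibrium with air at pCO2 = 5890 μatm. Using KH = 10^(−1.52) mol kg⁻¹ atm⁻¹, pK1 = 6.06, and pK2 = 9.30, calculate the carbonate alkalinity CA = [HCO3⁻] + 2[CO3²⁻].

[CO2*] = KH · pCO2 = 10^(−1.52) × 5890×10^-6 = 1.779×10^-4 mol/kg
α₀ = 1/(1 + K1/[H⁺] + K1K2/[H⁺]²) = 1/(1 + 10^+1.32 + 10^-0.60) = 0.04516
DIC = [CO2*]/α₀ = 1.779×10^-4 / 0.04516 = 3.939 mmol/kg
CA = (α₁ + 2α₂)·DIC = (0.9435 + 2×0.01134) × 3.939 = 3.81 mmol/kg

CA = 3.81 mmol/kg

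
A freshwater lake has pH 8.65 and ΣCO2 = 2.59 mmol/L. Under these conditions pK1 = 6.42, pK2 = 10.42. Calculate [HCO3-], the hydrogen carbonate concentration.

[HCO3⁻] = 2.53 mmol/L

α₁ = 1 / (1 + [H⁺]/K1 + K2/[H⁺]) = 1 / (1 + 10^-2.23 + 10^-1.77)
   = 1 / (1 + 0.0058884 + 0.016982) = 1/1.0229 = 0.9776
[HCO3⁻] = α₁ × DIC = 0.9776 × 2.59 = 2.53 mmol/L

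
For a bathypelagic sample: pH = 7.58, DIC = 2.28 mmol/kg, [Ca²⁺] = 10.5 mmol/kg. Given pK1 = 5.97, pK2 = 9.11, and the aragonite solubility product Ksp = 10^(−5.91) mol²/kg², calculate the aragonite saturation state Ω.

α₂ = 1 / (1 + [H⁺]/K2 + [H⁺]²/(K1K2)) = 1 / (1 + 10^+1.53 + 10^-0.08)
   = 1 / (1 + 33.884 + 0.83176) = 1/35.716 = 0.02800
[CO3²⁻] = α₂ × DIC = 0.02800 × 2.28 = 0.06384 mmol/kg
Ksp = 10^(−5.91) = 1.230×10^-6
Ω = [Ca²⁺][CO3²⁻]/Ksp = (10.5×10^-3)(6.384×10^-5) / 1.230×10^-6 = 0.545

Ω = 0.545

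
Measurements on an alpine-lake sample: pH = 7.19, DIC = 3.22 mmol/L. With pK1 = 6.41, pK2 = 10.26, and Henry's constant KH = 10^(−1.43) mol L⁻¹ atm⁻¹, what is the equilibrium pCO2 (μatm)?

pCO2 = 1.23×10^4 μatm

α₀ = 1 / (1 + K1/[H⁺] + K1K2/[H⁺]²) = 1 / (1 + 10^+0.78 + 10^-2.29)
   = 1 / (1 + 6.0256 + 0.0051286) = 1/7.0307 = 0.1422
[CO2*] = α₀ × DIC = 0.1422 × 3.22 = 0.4580 mmol/L
pCO2 = [CO2*]/KH = 4.580×10^-4 / 3.715×10^-2 = 1.23×10^4 μatm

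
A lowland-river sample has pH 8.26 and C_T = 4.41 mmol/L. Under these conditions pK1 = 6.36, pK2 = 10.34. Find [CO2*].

α₀ = 1 / (1 + K1/[H⁺] + K1K2/[H⁺]²) = 1 / (1 + 10^+1.90 + 10^-0.18)
   = 1 / (1 + 79.433 + 0.66069) = 1/81.094 = 0.01233
[CO2*] = α₀ × DIC = 0.01233 × 4.41 = 0.0544 mmol/L

[CO2*] = 0.0544 mmol/L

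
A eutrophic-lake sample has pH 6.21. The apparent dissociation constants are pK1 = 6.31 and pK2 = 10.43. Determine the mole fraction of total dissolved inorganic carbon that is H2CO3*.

α₀ = 0.557

α₀ = 1 / (1 + K1/[H⁺] + K1K2/[H⁺]²) = 1 / (1 + 10^-0.10 + 10^-4.32)
   = 1 / (1 + 0.79433 + 4.7863×10^-5) = 1/1.7944 = 0.5573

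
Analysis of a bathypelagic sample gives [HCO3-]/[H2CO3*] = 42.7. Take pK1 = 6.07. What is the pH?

From K1 = [H⁺][HCO3-]/[H2CO3*]:  pH = pK1 + log₁₀([HCO3-]/[H2CO3*])
log₁₀(42.7) = +1.630
pH = 6.07 + (+1.630) = 7.70

pH = 7.70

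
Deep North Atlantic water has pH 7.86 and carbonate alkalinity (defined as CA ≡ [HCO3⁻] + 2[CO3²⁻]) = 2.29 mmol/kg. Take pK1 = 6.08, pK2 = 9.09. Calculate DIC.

CA = [HCO3⁻] + 2[CO3²⁻] = (α₁ + 2α₂)·DIC
At pH 7.86: [H⁺]/K1 = 10^-1.78 = 0.016596, K2/[H⁺] = 10^-1.23 = 0.058884
α₁ = 1/(1 + 0.016596 + 0.058884) = 1/1.0755 = 0.9298; α₂ = α₁·K2/[H⁺] = 0.05475
α₁ + 2α₂ = 1.0393
DIC = CA / (α₁ + 2α₂) = 2.29 / 1.0393 = 2.20 mmol/kg

DIC = 2.20 mmol/kg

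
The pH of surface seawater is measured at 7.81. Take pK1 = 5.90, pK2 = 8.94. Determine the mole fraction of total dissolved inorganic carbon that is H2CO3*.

α₀ = 1 / (1 + K1/[H⁺] + K1K2/[H⁺]²) = 1 / (1 + 10^+1.91 + 10^+0.78)
   = 1 / (1 + 81.283 + 6.0256) = 1/88.309 = 0.01132

α₀ = 0.0113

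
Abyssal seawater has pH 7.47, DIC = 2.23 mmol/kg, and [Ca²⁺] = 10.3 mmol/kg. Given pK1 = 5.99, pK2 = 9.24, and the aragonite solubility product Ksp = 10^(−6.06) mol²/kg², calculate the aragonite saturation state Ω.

α₂ = 1 / (1 + [H⁺]/K2 + [H⁺]²/(K1K2)) = 1 / (1 + 10^+1.77 + 10^+0.29)
   = 1 / (1 + 58.884 + 1.9498) = 1/61.834 = 0.01617
[CO3²⁻] = α₂ × DIC = 0.01617 × 2.23 = 0.03606 mmol/kg
Ksp = 10^(−6.06) = 8.710×10^-7
Ω = [Ca²⁺][CO3²⁻]/Ksp = (10.3×10^-3)(3.606×10^-5) / 8.710×10^-7 = 0.426

Ω = 0.426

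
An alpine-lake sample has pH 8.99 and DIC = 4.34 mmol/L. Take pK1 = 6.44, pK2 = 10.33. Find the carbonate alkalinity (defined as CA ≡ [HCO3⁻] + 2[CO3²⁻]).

CA = 4.52 mmol/L

CA = [HCO3⁻] + 2[CO3²⁻] = (α₁ + 2α₂)·DIC
At pH 8.99: [H⁺]/K1 = 10^-2.55 = 0.0028184, K2/[H⁺] = 10^-1.34 = 0.045709
α₁ = 1/(1 + 0.0028184 + 0.045709) = 1/1.0485 = 0.9537; α₂ = α₁·K2/[H⁺] = 0.04359
α₁ + 2α₂ = 1.0409
CA = 1.0409 × 4.34 = 4.52 mmol/L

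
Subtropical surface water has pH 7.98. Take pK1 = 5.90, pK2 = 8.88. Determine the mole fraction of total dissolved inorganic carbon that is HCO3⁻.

α₁ = 1 / (1 + [H⁺]/K1 + K2/[H⁺]) = 1 / (1 + 10^-2.08 + 10^-0.90)
   = 1 / (1 + 0.0083176 + 0.12589) = 1/1.1342 = 0.8817

α₁ = 0.882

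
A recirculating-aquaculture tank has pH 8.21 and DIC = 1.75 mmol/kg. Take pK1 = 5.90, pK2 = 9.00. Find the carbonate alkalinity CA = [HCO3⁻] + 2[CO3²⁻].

CA = [HCO3⁻] + 2[CO3²⁻] = (α₁ + 2α₂)·DIC
At pH 8.21: [H⁺]/K1 = 10^-2.31 = 0.0048978, K2/[H⁺] = 10^-0.79 = 0.16218
α₁ = 1/(1 + 0.0048978 + 0.16218) = 1/1.1671 = 0.8568; α₂ = α₁·K2/[H⁺] = 0.1390
α₁ + 2α₂ = 1.1348
CA = 1.1348 × 1.75 = 1.99 mmol/kg

CA = 1.99 mmol/kg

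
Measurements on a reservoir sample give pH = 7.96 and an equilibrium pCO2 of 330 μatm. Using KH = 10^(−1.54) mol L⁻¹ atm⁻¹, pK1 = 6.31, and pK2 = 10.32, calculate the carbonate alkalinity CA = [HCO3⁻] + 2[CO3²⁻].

CA = 0.429 mmol/L

[CO2*] = KH · pCO2 = 10^(−1.54) × 330×10^-6 = 9.517×10^-6 mol/L
α₀ = 1/(1 + K1/[H⁺] + K1K2/[H⁺]²) = 1/(1 + 10^+1.65 + 10^-0.71) = 0.02180
DIC = [CO2*]/α₀ = 9.517×10^-6 / 0.02180 = 0.4365 mmol/L
CA = (α₁ + 2α₂)·DIC = (0.9739 + 2×0.004251) × 0.4365 = 0.429 mmol/L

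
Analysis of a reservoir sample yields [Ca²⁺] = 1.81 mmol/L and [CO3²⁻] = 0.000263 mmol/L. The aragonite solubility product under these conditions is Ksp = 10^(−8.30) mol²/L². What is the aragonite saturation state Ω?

Ω = 0.0950

Ksp = 10^(−8.30) = 5.012×10^-9
Ω = [Ca²⁺][CO3²⁻]/Ksp = (1.81×10^-3)(0.000263×10^-3) / 5.012×10^-9 = 0.0950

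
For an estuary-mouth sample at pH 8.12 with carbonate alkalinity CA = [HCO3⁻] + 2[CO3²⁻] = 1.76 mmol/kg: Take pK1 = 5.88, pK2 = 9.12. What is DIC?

CA = [HCO3⁻] + 2[CO3²⁻] = (α₁ + 2α₂)·DIC
At pH 8.12: [H⁺]/K1 = 10^-2.24 = 0.0057544, K2/[H⁺] = 10^-1.00 = 0.10000
α₁ = 1/(1 + 0.0057544 + 0.10000) = 1/1.1058 = 0.9044; α₂ = α₁·K2/[H⁺] = 0.09044
α₁ + 2α₂ = 1.0852
DIC = CA / (α₁ + 2α₂) = 1.76 / 1.0852 = 1.62 mmol/kg

DIC = 1.62 mmol/kg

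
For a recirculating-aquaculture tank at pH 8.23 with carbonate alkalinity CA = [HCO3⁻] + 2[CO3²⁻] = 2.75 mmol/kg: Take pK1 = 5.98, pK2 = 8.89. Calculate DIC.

CA = [HCO3⁻] + 2[CO3²⁻] = (α₁ + 2α₂)·DIC
At pH 8.23: [H⁺]/K1 = 10^-2.25 = 0.0056234, K2/[H⁺] = 10^-0.66 = 0.21878
α₁ = 1/(1 + 0.0056234 + 0.21878) = 1/1.2244 = 0.8167; α₂ = α₁·K2/[H⁺] = 0.1787
α₁ + 2α₂ = 1.1741
DIC = CA / (α₁ + 2α₂) = 2.75 / 1.1741 = 2.34 mmol/kg

DIC = 2.34 mmol/kg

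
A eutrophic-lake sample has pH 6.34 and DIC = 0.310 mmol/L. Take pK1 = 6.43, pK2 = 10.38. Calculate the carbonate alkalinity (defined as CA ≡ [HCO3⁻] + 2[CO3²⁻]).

CA = 0.139 mmol/L

CA = [HCO3⁻] + 2[CO3²⁻] = (α₁ + 2α₂)·DIC
At pH 6.34: [H⁺]/K1 = 10^0.09 = 1.2303, K2/[H⁺] = 10^-4.04 = 9.1201×10^-5
α₁ = 1/(1 + 1.2303 + 9.1201×10^-5) = 1/2.2304 = 0.4484; α₂ = α₁·K2/[H⁺] = 4.089×10^-5
α₁ + 2α₂ = 0.4484
CA = 0.4484 × 0.310 = 0.139 mmol/L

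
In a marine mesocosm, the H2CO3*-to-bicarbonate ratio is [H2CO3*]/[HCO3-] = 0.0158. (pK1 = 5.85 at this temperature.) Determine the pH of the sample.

pH = 7.65

From K1 = [H⁺][HCO3-]/[H2CO3*]:  pH = pK1 − log₁₀([H2CO3*]/[HCO3-])
log₁₀(0.0158) = -1.801
pH = 5.85 − (-1.801) = 7.65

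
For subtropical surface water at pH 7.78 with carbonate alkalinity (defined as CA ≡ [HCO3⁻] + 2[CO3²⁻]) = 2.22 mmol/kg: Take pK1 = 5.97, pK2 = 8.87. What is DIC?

DIC = 2.09 mmol/kg

CA = [HCO3⁻] + 2[CO3²⁻] = (α₁ + 2α₂)·DIC
At pH 7.78: [H⁺]/K1 = 10^-1.81 = 0.015488, K2/[H⁺] = 10^-1.09 = 0.081283
α₁ = 1/(1 + 0.015488 + 0.081283) = 1/1.0968 = 0.9118; α₂ = α₁·K2/[H⁺] = 0.07411
α₁ + 2α₂ = 1.0600
DIC = CA / (α₁ + 2α₂) = 2.22 / 1.0600 = 2.09 mmol/kg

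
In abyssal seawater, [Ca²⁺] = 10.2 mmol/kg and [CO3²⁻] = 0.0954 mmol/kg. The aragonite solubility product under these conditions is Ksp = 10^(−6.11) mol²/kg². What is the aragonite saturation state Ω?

Ω = 1.25

Ksp = 10^(−6.11) = 7.762×10^-7
Ω = [Ca²⁺][CO3²⁻]/Ksp = (10.2×10^-3)(0.0954×10^-3) / 7.762×10^-7 = 1.25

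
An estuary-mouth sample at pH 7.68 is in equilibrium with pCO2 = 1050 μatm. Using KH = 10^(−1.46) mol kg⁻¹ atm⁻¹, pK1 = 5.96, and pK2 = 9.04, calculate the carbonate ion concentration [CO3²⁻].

[CO3²⁻] = 0.0834 mmol/kg

[CO2*] = KH · pCO2 = 10^(−1.46) × 1050×10^-6 = 3.641×10^-5 mol/kg
α₀ = 1/(1 + K1/[H⁺] + K1K2/[H⁺]²) = 1/(1 + 10^+1.72 + 10^+0.36) = 0.01793
DIC = [CO2*]/α₀ = 3.641×10^-5 / 0.01793 = 2.030 mmol/kg
[CO3²⁻] = α₂·DIC; α₂ = 0.04108, so [CO3²⁻] = 0.04108 × 2.030 = 0.0834 mmol/kg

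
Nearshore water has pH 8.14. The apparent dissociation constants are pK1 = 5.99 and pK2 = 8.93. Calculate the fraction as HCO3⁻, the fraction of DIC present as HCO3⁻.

α₁ = 1 / (1 + [H⁺]/K1 + K2/[H⁺]) = 1 / (1 + 10^-2.15 + 10^-0.79)
   = 1 / (1 + 0.0070795 + 0.16218) = 1/1.1693 = 0.8552

α₁ = 0.855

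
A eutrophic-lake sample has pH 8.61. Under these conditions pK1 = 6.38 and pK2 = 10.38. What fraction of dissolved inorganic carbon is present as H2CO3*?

α₀ = 0.00576

α₀ = 1 / (1 + K1/[H⁺] + K1K2/[H⁺]²) = 1 / (1 + 10^+2.23 + 10^+0.46)
   = 1 / (1 + 169.82 + 2.8840) = 1/173.71 = 0.005757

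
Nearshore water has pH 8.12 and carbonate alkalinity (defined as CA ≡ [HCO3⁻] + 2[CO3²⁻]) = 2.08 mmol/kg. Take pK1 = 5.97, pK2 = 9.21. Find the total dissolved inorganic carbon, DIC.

DIC = 1.95 mmol/kg

CA = [HCO3⁻] + 2[CO3²⁻] = (α₁ + 2α₂)·DIC
At pH 8.12: [H⁺]/K1 = 10^-2.15 = 0.0070795, K2/[H⁺] = 10^-1.09 = 0.081283
α₁ = 1/(1 + 0.0070795 + 0.081283) = 1/1.0884 = 0.9188; α₂ = α₁·K2/[H⁺] = 0.07468
α₁ + 2α₂ = 1.0682
DIC = CA / (α₁ + 2α₂) = 2.08 / 1.0682 = 1.95 mmol/kg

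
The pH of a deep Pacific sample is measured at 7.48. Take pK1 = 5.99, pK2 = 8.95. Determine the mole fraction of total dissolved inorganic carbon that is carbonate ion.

α₂ = 0.0318

α₂ = 1 / (1 + [H⁺]/K2 + [H⁺]²/(K1K2)) = 1 / (1 + 10^+1.47 + 10^-0.02)
   = 1 / (1 + 29.512 + 0.95499) = 1/31.467 = 0.03178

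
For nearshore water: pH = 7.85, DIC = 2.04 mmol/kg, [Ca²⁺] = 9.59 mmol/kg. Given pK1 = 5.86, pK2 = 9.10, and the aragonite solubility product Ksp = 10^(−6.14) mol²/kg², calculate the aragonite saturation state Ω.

α₂ = 1 / (1 + [H⁺]/K2 + [H⁺]²/(K1K2)) = 1 / (1 + 10^+1.25 + 10^-0.74)
   = 1 / (1 + 17.783 + 0.18197) = 1/18.965 = 0.05273
[CO3²⁻] = α₂ × DIC = 0.05273 × 2.04 = 0.1076 mmol/kg
Ksp = 10^(−6.14) = 7.244×10^-7
Ω = [Ca²⁺][CO3²⁻]/Ksp = (9.59×10^-3)(1.076×10^-4) / 7.244×10^-7 = 1.42

Ω = 1.42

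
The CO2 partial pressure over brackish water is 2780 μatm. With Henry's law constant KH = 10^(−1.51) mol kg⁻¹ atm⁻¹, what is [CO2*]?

KH = 10^(−1.51) = 3.090×10^-2 mol kg⁻¹ atm⁻¹
[CO2*] = KH · pCO2 = 3.090×10^-2 × 2780×10^-6 atm = 8.59×10^-5 mol/kg

[CO2*] = 85.9 μmol/kg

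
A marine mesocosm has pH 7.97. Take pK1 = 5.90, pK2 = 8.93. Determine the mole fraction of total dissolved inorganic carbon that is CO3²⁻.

α₂ = 1 / (1 + [H⁺]/K2 + [H⁺]²/(K1K2)) = 1 / (1 + 10^+0.96 + 10^-1.11)
   = 1 / (1 + 9.1201 + 0.077625) = 1/10.198 = 0.09806

α₂ = 0.0981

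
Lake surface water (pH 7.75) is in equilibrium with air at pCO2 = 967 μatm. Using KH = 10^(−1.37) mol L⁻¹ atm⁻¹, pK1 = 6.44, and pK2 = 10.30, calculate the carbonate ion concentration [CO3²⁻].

[CO2*] = KH · pCO2 = 10^(−1.37) × 967×10^-6 = 4.125×10^-5 mol/L
α₀ = 1/(1 + K1/[H⁺] + K1K2/[H⁺]²) = 1/(1 + 10^+1.31 + 10^-1.24) = 0.04657
DIC = [CO2*]/α₀ = 4.125×10^-5 / 0.04657 = 0.8858 mmol/L
[CO3²⁻] = α₂·DIC; α₂ = 0.002680, so [CO3²⁻] = 0.002680 × 0.8858 = 0.00237 mmol/L = 2.37 μmol/L

[CO3²⁻] = 2.37 μmol/L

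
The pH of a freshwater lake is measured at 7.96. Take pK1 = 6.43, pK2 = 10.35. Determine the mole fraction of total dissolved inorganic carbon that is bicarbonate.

α₁ = 0.968

α₁ = 1 / (1 + [H⁺]/K1 + K2/[H⁺]) = 1 / (1 + 10^-1.53 + 10^-2.39)
   = 1 / (1 + 0.029512 + 0.0040738) = 1/1.0336 = 0.9675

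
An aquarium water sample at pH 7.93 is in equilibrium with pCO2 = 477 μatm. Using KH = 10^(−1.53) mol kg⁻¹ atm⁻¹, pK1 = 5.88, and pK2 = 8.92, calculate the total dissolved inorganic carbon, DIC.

[CO2*] = KH · pCO2 = 10^(−1.53) × 477×10^-6 = 1.408×10^-5 mol/kg
α₀ = 1/(1 + K1/[H⁺] + K1K2/[H⁺]²) = 1/(1 + 10^+2.05 + 10^+1.06) = 0.008020
DIC = [CO2*]/α₀ = 1.408×10^-5 / 0.008020 = 1.76 mmol/kg

DIC = 1.76 mmol/kg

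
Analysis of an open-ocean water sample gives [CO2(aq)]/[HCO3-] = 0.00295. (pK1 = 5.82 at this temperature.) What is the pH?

pH = 8.35

From K1 = [H⁺][HCO3-]/[CO2(aq)]:  pH = pK1 − log₁₀([CO2(aq)]/[HCO3-])
log₁₀(0.00295) = -2.530
pH = 5.82 − (-2.530) = 8.35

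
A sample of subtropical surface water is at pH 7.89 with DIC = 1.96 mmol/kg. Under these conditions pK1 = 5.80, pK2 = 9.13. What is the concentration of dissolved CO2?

α₀ = 1 / (1 + K1/[H⁺] + K1K2/[H⁺]²) = 1 / (1 + 10^+2.09 + 10^+0.85)
   = 1 / (1 + 123.03 + 7.0795) = 1/131.11 = 0.007627
[CO2*] = α₀ × DIC = 0.007627 × 1.96 = 0.0149 mmol/kg = 14.9 μmol/kg

[CO2*] = 14.9 μmol/kg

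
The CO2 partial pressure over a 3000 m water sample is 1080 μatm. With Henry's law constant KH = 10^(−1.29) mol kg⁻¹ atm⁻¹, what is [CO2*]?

KH = 10^(−1.29) = 5.129×10^-2 mol kg⁻¹ atm⁻¹
[CO2*] = KH · pCO2 = 5.129×10^-2 × 1080×10^-6 atm = 5.54×10^-5 mol/kg

[CO2*] = 55.4 μmol/kg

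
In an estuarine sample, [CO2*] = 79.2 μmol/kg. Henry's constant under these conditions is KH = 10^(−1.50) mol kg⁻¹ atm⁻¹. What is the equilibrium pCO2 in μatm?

KH = 10^(−1.50) = 3.162×10^-2 mol kg⁻¹ atm⁻¹
pCO2 = [CO2*]/KH = 79.2×10^-6 / 3.162×10^-2 = 2.50×10^-3 atm = 2500 μatm

pCO2 = 2500 μatm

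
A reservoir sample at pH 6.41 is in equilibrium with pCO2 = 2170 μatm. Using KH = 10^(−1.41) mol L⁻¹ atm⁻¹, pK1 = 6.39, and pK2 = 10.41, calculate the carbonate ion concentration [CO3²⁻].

[CO2*] = KH · pCO2 = 10^(−1.41) × 2170×10^-6 = 8.442×10^-5 mol/L
α₀ = 1/(1 + K1/[H⁺] + K1K2/[H⁺]²) = 1/(1 + 10^+0.02 + 10^-3.98) = 0.4885
DIC = [CO2*]/α₀ = 8.442×10^-5 / 0.4885 = 0.1728 mmol/L
[CO3²⁻] = α₂·DIC; α₂ = 5.115×10^-5, so [CO3²⁻] = 5.115×10^-5 × 0.1728 = 8.84×10^-6 mmol/L = 0.00884 μmol/L

[CO3²⁻] = 0.00884 μmol/L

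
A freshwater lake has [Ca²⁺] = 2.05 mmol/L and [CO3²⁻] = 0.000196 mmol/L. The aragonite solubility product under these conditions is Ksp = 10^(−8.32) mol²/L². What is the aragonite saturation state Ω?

Ksp = 10^(−8.32) = 4.786×10^-9
Ω = [Ca²⁺][CO3²⁻]/Ksp = (2.05×10^-3)(0.000196×10^-3) / 4.786×10^-9 = 0.0839

Ω = 0.0839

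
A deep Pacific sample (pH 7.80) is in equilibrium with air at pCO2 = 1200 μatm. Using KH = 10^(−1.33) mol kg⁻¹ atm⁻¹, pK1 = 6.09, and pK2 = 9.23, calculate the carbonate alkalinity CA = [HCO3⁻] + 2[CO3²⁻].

[CO2*] = KH · pCO2 = 10^(−1.33) × 1200×10^-6 = 5.613×10^-5 mol/kg
α₀ = 1/(1 + K1/[H⁺] + K1K2/[H⁺]²) = 1/(1 + 10^+1.71 + 10^+0.28) = 0.01845
DIC = [CO2*]/α₀ = 5.613×10^-5 / 0.01845 = 3.042 mmol/kg
CA = (α₁ + 2α₂)·DIC = (0.9464 + 2×0.03516) × 3.042 = 3.09 mmol/kg

CA = 3.09 mmol/kg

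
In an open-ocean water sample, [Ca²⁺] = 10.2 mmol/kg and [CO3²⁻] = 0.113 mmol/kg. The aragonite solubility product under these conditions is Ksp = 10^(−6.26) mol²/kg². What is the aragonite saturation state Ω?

Ksp = 10^(−6.26) = 5.495×10^-7
Ω = [Ca²⁺][CO3²⁻]/Ksp = (10.2×10^-3)(0.113×10^-3) / 5.495×10^-7 = 2.10

Ω = 2.10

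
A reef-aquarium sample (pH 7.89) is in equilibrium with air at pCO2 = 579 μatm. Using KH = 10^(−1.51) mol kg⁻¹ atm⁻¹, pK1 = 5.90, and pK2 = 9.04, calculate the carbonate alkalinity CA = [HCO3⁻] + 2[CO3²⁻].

[CO2*] = KH · pCO2 = 10^(−1.51) × 579×10^-6 = 1.789×10^-5 mol/kg
α₀ = 1/(1 + K1/[H⁺] + K1K2/[H⁺]²) = 1/(1 + 10^+1.99 + 10^+0.84) = 0.009466
DIC = [CO2*]/α₀ = 1.789×10^-5 / 0.009466 = 1.890 mmol/kg
CA = (α₁ + 2α₂)·DIC = (0.9250 + 2×0.06549) × 1.890 = 2.00 mmol/kg

CA = 2.00 mmol/kg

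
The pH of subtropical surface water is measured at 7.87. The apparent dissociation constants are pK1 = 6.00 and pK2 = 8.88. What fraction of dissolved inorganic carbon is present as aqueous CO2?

α₀ = 0.0121

α₀ = 1 / (1 + K1/[H⁺] + K1K2/[H⁺]²) = 1 / (1 + 10^+1.87 + 10^+0.86)
   = 1 / (1 + 74.131 + 7.2444) = 1/82.375 = 0.01214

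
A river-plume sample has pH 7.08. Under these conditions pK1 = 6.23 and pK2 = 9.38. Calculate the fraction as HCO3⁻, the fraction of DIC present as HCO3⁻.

α₁ = 1 / (1 + [H⁺]/K1 + K2/[H⁺]) = 1 / (1 + 10^-0.85 + 10^-2.30)
   = 1 / (1 + 0.14125 + 0.0050119) = 1/1.1463 = 0.8724

α₁ = 0.872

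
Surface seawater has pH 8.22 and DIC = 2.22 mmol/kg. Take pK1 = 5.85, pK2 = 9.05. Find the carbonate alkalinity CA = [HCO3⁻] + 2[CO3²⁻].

CA = 2.50 mmol/kg

CA = [HCO3⁻] + 2[CO3²⁻] = (α₁ + 2α₂)·DIC
At pH 8.22: [H⁺]/K1 = 10^-2.37 = 0.0042658, K2/[H⁺] = 10^-0.83 = 0.14791
α₁ = 1/(1 + 0.0042658 + 0.14791) = 1/1.1522 = 0.8679; α₂ = α₁·K2/[H⁺] = 0.1284
α₁ + 2α₂ = 1.1247
CA = 1.1247 × 2.22 = 2.50 mmol/kg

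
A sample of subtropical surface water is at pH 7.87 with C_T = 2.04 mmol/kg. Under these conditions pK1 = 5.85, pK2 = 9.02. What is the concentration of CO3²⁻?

α₂ = 1 / (1 + [H⁺]/K2 + [H⁺]²/(K1K2)) = 1 / (1 + 10^+1.15 + 10^-0.87)
   = 1 / (1 + 14.125 + 0.13490) = 1/15.260 = 0.06553
[CO3²⁻] = α₂ × DIC = 0.06553 × 2.04 = 0.134 mmol/kg

[CO3²⁻] = 0.134 mmol/kg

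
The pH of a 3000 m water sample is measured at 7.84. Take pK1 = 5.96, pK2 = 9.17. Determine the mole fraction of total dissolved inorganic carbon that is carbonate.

α₂ = 0.0441

α₂ = 1 / (1 + [H⁺]/K2 + [H⁺]²/(K1K2)) = 1 / (1 + 10^+1.33 + 10^-0.55)
   = 1 / (1 + 21.380 + 0.28184) = 1/22.661 = 0.04413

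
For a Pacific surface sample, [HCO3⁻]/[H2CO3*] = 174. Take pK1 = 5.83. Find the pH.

From K1 = [H⁺][HCO3⁻]/[H2CO3*]:  pH = pK1 + log₁₀([HCO3⁻]/[H2CO3*])
log₁₀(174) = +2.241
pH = 5.83 + (+2.241) = 8.07

pH = 8.07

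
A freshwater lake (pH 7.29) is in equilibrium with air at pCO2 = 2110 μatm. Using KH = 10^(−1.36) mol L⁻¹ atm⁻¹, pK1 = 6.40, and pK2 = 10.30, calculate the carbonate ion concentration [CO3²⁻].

[CO3²⁻] = 0.699 μmol/L

[CO2*] = KH · pCO2 = 10^(−1.36) × 2110×10^-6 = 9.210×10^-5 mol/L
α₀ = 1/(1 + K1/[H⁺] + K1K2/[H⁺]²) = 1/(1 + 10^+0.89 + 10^-2.12) = 0.1140
DIC = [CO2*]/α₀ = 9.210×10^-5 / 0.1140 = 0.8078 mmol/L
[CO3²⁻] = α₂·DIC; α₂ = 0.0008650, so [CO3²⁻] = 0.0008650 × 0.8078 = 0.000699 mmol/L = 0.699 μmol/L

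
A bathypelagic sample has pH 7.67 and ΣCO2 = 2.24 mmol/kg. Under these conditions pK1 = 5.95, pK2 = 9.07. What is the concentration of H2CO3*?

[CO2*] = 0.0403 mmol/kg

α₀ = 1 / (1 + K1/[H⁺] + K1K2/[H⁺]²) = 1 / (1 + 10^+1.72 + 10^+0.32)
   = 1 / (1 + 52.481 + 2.0893) = 1/55.570 = 0.01800
[CO2*] = α₀ × DIC = 0.01800 × 2.24 = 0.0403 mmol/kg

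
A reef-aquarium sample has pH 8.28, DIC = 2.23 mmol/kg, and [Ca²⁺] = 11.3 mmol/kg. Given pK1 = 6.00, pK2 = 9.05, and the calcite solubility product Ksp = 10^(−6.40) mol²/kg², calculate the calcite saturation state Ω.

α₂ = 1 / (1 + [H⁺]/K2 + [H⁺]²/(K1K2)) = 1 / (1 + 10^+0.77 + 10^-1.51)
   = 1 / (1 + 5.8884 + 0.030903) = 1/6.9193 = 0.1445
[CO3²⁻] = α₂ × DIC = 0.1445 × 2.23 = 0.3223 mmol/kg
Ksp = 10^(−6.40) = 3.981×10^-7
Ω = [Ca²⁺][CO3²⁻]/Ksp = (11.3×10^-3)(3.223×10^-4) / 3.981×10^-7 = 9.15

Ω = 9.15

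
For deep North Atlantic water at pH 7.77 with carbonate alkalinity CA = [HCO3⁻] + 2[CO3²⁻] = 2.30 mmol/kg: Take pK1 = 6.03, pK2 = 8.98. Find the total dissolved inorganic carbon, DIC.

CA = [HCO3⁻] + 2[CO3²⁻] = (α₁ + 2α₂)·DIC
At pH 7.77: [H⁺]/K1 = 10^-1.74 = 0.018197, K2/[H⁺] = 10^-1.21 = 0.061660
α₁ = 1/(1 + 0.018197 + 0.061660) = 1/1.0799 = 0.9260; α₂ = α₁·K2/[H⁺] = 0.05710
α₁ + 2α₂ = 1.0402
DIC = CA / (α₁ + 2α₂) = 2.30 / 1.0402 = 2.21 mmol/kg

DIC = 2.21 mmol/kg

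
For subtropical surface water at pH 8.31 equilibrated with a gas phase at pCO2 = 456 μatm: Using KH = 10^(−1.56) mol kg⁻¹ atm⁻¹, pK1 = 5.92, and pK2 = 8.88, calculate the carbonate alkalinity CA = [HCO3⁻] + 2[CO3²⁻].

[CO2*] = KH · pCO2 = 10^(−1.56) × 456×10^-6 = 1.256×10^-5 mol/kg
α₀ = 1/(1 + K1/[H⁺] + K1K2/[H⁺]²) = 1/(1 + 10^+2.39 + 10^+1.82) = 0.003200
DIC = [CO2*]/α₀ = 1.256×10^-5 / 0.003200 = 3.925 mmol/kg
CA = (α₁ + 2α₂)·DIC = (0.7854 + 2×0.2114) × 3.925 = 4.74 mmol/kg

CA = 4.74 mmol/kg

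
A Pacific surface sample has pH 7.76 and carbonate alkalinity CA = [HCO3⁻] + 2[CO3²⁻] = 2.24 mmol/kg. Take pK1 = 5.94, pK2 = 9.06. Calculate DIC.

CA = [HCO3⁻] + 2[CO3²⁻] = (α₁ + 2α₂)·DIC
At pH 7.76: [H⁺]/K1 = 10^-1.82 = 0.015136, K2/[H⁺] = 10^-1.30 = 0.050119
α₁ = 1/(1 + 0.015136 + 0.050119) = 1/1.0653 = 0.9387; α₂ = α₁·K2/[H⁺] = 0.04705
α₁ + 2α₂ = 1.0328
DIC = CA / (α₁ + 2α₂) = 2.24 / 1.0328 = 2.17 mmol/kg

DIC = 2.17 mmol/kg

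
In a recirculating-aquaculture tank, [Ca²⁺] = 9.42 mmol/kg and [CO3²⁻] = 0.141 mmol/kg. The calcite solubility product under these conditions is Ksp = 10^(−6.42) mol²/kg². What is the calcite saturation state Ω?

Ksp = 10^(−6.42) = 3.802×10^-7
Ω = [Ca²⁺][CO3²⁻]/Ksp = (9.42×10^-3)(0.141×10^-3) / 3.802×10^-7 = 3.49

Ω = 3.49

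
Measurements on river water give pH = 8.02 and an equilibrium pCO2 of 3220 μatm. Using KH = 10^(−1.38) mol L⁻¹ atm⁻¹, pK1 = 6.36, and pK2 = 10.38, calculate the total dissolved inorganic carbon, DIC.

[CO2*] = KH · pCO2 = 10^(−1.38) × 3220×10^-6 = 1.342×10^-4 mol/L
α₀ = 1/(1 + K1/[H⁺] + K1K2/[H⁺]²) = 1/(1 + 10^+1.66 + 10^-0.70) = 0.02132
DIC = [CO2*]/α₀ = 1.342×10^-4 / 0.02132 = 6.30 mmol/L

DIC = 6.30 mmol/L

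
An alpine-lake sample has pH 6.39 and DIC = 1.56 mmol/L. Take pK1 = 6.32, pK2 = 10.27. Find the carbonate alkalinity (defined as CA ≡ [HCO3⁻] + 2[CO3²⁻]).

CA = [HCO3⁻] + 2[CO3²⁻] = (α₁ + 2α₂)·DIC
At pH 6.39: [H⁺]/K1 = 10^-0.07 = 0.85114, K2/[H⁺] = 10^-3.88 = 0.00013183
α₁ = 1/(1 + 0.85114 + 0.00013183) = 1/1.8513 = 0.5402; α₂ = α₁·K2/[H⁺] = 7.121×10^-5
α₁ + 2α₂ = 0.5403
CA = 0.5403 × 1.56 = 0.843 mmol/L

CA = 0.843 mmol/L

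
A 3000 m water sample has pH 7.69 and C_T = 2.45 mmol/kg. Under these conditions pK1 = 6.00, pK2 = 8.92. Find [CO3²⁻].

α₂ = 1 / (1 + [H⁺]/K2 + [H⁺]²/(K1K2)) = 1 / (1 + 10^+1.23 + 10^-0.46)
   = 1 / (1 + 16.982 + 0.34674) = 1/18.329 = 0.05456
[CO3²⁻] = α₂ × DIC = 0.05456 × 2.45 = 0.134 mmol/kg

[CO3²⁻] = 0.134 mmol/kg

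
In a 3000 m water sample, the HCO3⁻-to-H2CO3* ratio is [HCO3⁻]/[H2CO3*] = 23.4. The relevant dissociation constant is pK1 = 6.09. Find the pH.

From K1 = [H⁺][HCO3⁻]/[H2CO3*]:  pH = pK1 + log₁₀([HCO3⁻]/[H2CO3*])
log₁₀(23.4) = +1.369
pH = 6.09 + (+1.369) = 7.46

pH = 7.46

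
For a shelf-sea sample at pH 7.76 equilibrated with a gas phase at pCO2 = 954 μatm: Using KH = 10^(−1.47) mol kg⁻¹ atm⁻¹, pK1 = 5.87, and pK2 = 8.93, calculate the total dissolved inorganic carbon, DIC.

[CO2*] = KH · pCO2 = 10^(−1.47) × 954×10^-6 = 3.233×10^-5 mol/kg
α₀ = 1/(1 + K1/[H⁺] + K1K2/[H⁺]²) = 1/(1 + 10^+1.89 + 10^+0.72) = 0.01192
DIC = [CO2*]/α₀ = 3.233×10^-5 / 0.01192 = 2.71 mmol/kg

DIC = 2.71 mmol/kg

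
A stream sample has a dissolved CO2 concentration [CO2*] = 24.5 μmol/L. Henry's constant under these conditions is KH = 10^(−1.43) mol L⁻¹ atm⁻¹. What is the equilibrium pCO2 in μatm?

pCO2 = 659 μatm

KH = 10^(−1.43) = 3.715×10^-2 mol L⁻¹ atm⁻¹
pCO2 = [CO2*]/KH = 24.5×10^-6 / 3.715×10^-2 = 6.59×10^-4 atm = 659 μatm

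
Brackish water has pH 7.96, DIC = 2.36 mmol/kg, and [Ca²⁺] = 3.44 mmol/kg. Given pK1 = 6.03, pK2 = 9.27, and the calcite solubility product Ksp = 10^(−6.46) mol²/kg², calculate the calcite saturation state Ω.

Ω = 1.08

α₂ = 1 / (1 + [H⁺]/K2 + [H⁺]²/(K1K2)) = 1 / (1 + 10^+1.31 + 10^-0.62)
   = 1 / (1 + 20.417 + 0.23988) = 1/21.657 = 0.04617
[CO3²⁻] = α₂ × DIC = 0.04617 × 2.36 = 0.1090 mmol/kg
Ksp = 10^(−6.46) = 3.467×10^-7
Ω = [Ca²⁺][CO3²⁻]/Ksp = (3.44×10^-3)(1.090×10^-4) / 3.467×10^-7 = 1.08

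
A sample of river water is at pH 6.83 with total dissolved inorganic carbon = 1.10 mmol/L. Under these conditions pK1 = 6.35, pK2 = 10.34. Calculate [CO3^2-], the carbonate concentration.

α₂ = 1 / (1 + [H⁺]/K2 + [H⁺]²/(K1K2)) = 1 / (1 + 10^+3.51 + 10^+3.03)
   = 1 / (1 + 3235.9 + 1071.5) = 1/4308.5 = 0.0002321
[CO3²⁻] = α₂ × DIC = 0.0002321 × 1.10 = 0.000255 mmol/L = 0.255 μmol/L

[CO3²⁻] = 0.255 μmol/L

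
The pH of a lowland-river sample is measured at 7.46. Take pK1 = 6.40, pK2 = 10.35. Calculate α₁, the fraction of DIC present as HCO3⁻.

α₁ = 0.919

α₁ = 1 / (1 + [H⁺]/K1 + K2/[H⁺]) = 1 / (1 + 10^-1.06 + 10^-2.89)
   = 1 / (1 + 0.087096 + 0.0012882) = 1/1.0884 = 0.9188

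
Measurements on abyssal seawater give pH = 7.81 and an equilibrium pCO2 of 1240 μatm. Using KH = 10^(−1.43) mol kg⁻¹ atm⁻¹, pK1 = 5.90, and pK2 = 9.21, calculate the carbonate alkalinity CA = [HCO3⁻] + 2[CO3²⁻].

CA = 4.04 mmol/kg

[CO2*] = KH · pCO2 = 10^(−1.43) × 1240×10^-6 = 4.607×10^-5 mol/kg
α₀ = 1/(1 + K1/[H⁺] + K1K2/[H⁺]²) = 1/(1 + 10^+1.91 + 10^+0.51) = 0.01169
DIC = [CO2*]/α₀ = 4.607×10^-5 / 0.01169 = 3.940 mmol/kg
CA = (α₁ + 2α₂)·DIC = (0.9505 + 2×0.03784) × 3.940 = 4.04 mmol/kg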